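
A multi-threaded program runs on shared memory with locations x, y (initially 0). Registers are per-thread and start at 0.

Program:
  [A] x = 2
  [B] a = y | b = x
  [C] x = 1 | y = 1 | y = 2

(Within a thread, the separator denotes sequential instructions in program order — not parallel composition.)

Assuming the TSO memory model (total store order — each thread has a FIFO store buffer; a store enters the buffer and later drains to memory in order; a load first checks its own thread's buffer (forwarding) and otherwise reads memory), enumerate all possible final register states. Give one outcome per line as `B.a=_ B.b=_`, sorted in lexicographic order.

B.a=0 B.b=0
B.a=0 B.b=1
B.a=0 B.b=2
B.a=1 B.b=1
B.a=1 B.b=2
B.a=2 B.b=1
B.a=2 B.b=2

outcome vector order: (B.a,B.b)
|TSO outcomes| = 7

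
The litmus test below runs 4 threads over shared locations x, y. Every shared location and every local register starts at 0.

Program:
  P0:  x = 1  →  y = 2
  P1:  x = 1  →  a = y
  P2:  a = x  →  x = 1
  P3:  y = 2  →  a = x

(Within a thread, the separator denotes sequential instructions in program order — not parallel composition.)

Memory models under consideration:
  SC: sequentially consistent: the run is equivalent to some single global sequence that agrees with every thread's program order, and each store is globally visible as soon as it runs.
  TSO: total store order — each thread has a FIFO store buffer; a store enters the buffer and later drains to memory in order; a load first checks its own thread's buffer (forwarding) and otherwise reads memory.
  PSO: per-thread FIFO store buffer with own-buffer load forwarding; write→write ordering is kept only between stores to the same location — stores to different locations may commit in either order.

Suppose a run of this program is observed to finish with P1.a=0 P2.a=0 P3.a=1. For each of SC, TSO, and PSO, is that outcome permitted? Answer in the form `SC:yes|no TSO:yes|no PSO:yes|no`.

outcome vector order: (P1.a,P2.a,P3.a)
[SC] allowed = {(0,0,1), (0,1,1), (2,0,0), (2,0,1), (2,1,0), (2,1,1)}
[TSO] allowed = {(0,0,0), (0,0,1), (0,1,0), (0,1,1), (2,0,0), (2,0,1), (2,1,0), (2,1,1)}
[PSO] allowed = {(0,0,0), (0,0,1), (0,1,0), (0,1,1), (2,0,0), (2,0,1), (2,1,0), (2,1,1)}
target (0,0,1) ∈ {SC,TSO,PSO}

SC:yes TSO:yes PSO:yes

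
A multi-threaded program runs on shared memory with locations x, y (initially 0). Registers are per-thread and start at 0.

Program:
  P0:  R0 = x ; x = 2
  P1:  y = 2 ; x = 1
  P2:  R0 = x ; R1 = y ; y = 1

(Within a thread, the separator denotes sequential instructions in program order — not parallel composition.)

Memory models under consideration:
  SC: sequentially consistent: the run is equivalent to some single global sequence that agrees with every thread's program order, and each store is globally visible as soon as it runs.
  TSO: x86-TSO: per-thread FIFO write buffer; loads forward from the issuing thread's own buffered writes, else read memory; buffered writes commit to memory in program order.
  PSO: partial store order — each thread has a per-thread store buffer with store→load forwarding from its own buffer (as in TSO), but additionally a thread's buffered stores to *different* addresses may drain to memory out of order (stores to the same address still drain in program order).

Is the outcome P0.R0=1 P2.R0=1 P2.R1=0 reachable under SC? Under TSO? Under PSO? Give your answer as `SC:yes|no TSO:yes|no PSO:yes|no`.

outcome vector order: (P0.R0,P2.R0,P2.R1)
SC: 9 outcomes — {0/0/0 0/0/2 0/1/2 0/2/0 0/2/2 1/0/0 1/0/2 1/1/2 1/2/2}
TSO: 9 outcomes — {0/0/0 0/0/2 0/1/2 0/2/0 0/2/2 1/0/0 1/0/2 1/1/2 1/2/2}
PSO: 12 outcomes — {0/0/0 0/0/2 0/1/0 0/1/2 0/2/0 0/2/2 1/0/0 1/0/2 1/1/0 1/1/2 1/2/0 1/2/2}
target 1/1/0 ∈ {PSO}

SC:no TSO:no PSO:yes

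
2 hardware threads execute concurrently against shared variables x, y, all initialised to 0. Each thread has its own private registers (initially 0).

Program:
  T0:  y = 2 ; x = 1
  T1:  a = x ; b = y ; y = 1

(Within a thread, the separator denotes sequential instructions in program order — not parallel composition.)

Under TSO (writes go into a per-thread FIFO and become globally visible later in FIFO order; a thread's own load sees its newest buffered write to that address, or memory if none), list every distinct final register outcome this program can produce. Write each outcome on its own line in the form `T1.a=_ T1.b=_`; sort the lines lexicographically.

outcome vector order: (T1.a,T1.b)
|TSO outcomes| = 3

T1.a=0 T1.b=0
T1.a=0 T1.b=2
T1.a=1 T1.b=2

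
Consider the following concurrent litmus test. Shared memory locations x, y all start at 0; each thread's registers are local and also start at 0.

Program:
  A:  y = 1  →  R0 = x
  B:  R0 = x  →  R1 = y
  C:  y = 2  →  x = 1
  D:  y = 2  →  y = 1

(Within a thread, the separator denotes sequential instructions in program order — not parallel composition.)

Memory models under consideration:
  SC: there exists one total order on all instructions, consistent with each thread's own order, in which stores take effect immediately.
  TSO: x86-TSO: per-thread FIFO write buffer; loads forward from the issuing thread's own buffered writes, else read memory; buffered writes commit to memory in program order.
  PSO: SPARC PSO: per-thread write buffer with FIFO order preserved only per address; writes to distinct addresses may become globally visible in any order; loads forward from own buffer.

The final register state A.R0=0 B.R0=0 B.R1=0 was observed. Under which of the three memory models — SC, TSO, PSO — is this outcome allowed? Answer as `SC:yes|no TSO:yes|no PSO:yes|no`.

outcome vector order: (A.R0,B.R0,B.R1)
SC (10): (0,0,0), (0,0,1), (0,0,2), (0,1,1), (0,1,2), (1,0,0), (1,0,1), (1,0,2), (1,1,1), (1,1,2)
TSO (10): (0,0,0), (0,0,1), (0,0,2), (0,1,1), (0,1,2), (1,0,0), (1,0,1), (1,0,2), (1,1,1), (1,1,2)
PSO (12): (0,0,0), (0,0,1), (0,0,2), (0,1,0), (0,1,1), (0,1,2), (1,0,0), (1,0,1), (1,0,2), (1,1,0), (1,1,1), (1,1,2)
target (0,0,0) ∈ {SC,TSO,PSO}

SC:yes TSO:yes PSO:yes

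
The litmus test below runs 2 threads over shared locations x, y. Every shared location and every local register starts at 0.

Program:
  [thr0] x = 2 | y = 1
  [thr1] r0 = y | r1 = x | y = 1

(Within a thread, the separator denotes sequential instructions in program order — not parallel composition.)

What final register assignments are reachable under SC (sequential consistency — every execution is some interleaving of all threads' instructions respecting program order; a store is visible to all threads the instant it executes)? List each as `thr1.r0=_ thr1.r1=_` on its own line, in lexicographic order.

thr1.r0=0 thr1.r1=0
thr1.r0=0 thr1.r1=2
thr1.r0=1 thr1.r1=2

outcome vector order: (thr1.r0,thr1.r1)
|SC outcomes| = 3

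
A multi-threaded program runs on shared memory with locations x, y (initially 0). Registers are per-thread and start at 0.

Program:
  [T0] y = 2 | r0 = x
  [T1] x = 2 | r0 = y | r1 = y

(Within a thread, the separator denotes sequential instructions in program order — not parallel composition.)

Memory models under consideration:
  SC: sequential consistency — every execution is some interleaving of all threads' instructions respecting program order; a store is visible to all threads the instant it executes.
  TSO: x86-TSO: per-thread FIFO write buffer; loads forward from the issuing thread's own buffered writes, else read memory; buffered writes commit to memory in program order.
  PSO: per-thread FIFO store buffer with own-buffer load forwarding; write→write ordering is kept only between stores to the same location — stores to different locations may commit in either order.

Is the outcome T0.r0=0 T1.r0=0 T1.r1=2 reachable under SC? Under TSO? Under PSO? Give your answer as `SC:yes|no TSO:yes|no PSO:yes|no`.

outcome vector order: (T0.r0,T1.r0,T1.r1)
[SC] allowed = {0/2/2; 2/0/0; 2/0/2; 2/2/2}
[TSO] allowed = {0/0/0; 0/0/2; 0/2/2; 2/0/0; 2/0/2; 2/2/2}
[PSO] allowed = {0/0/0; 0/0/2; 0/2/2; 2/0/0; 2/0/2; 2/2/2}
target 0/0/2 ∈ {TSO,PSO}

SC:no TSO:yes PSO:yes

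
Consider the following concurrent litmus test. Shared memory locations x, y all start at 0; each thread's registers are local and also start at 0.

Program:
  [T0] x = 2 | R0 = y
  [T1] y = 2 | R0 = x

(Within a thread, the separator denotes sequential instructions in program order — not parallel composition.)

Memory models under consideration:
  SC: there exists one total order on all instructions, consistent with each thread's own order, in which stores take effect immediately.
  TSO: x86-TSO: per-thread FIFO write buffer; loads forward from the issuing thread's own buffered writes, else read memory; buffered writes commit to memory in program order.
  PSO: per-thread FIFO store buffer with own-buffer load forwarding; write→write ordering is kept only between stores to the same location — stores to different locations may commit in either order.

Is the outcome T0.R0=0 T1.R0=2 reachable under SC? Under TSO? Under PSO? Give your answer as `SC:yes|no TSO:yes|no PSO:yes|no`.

outcome vector order: (T0.R0,T1.R0)
under SC → 02, 20, 22
under TSO → 00, 02, 20, 22
under PSO → 00, 02, 20, 22
target 02 ∈ {SC,TSO,PSO}

SC:yes TSO:yes PSO:yes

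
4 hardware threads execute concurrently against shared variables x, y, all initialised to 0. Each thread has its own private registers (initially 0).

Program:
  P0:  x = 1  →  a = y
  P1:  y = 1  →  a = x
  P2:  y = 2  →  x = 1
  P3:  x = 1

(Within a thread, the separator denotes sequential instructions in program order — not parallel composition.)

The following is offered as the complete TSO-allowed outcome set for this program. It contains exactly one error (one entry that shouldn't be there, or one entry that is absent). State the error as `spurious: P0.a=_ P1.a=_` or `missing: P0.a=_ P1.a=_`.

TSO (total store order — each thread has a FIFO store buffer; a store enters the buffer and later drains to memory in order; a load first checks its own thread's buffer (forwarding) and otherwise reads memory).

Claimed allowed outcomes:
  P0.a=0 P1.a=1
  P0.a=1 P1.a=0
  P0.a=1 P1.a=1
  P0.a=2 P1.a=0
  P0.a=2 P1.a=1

missing: P0.a=0 P1.a=0

outcome vector order: (P0.a,P1.a)
TSO: 6 outcomes — {00; 01; 10; 11; 20; 21}
TSO∖claimed = {00}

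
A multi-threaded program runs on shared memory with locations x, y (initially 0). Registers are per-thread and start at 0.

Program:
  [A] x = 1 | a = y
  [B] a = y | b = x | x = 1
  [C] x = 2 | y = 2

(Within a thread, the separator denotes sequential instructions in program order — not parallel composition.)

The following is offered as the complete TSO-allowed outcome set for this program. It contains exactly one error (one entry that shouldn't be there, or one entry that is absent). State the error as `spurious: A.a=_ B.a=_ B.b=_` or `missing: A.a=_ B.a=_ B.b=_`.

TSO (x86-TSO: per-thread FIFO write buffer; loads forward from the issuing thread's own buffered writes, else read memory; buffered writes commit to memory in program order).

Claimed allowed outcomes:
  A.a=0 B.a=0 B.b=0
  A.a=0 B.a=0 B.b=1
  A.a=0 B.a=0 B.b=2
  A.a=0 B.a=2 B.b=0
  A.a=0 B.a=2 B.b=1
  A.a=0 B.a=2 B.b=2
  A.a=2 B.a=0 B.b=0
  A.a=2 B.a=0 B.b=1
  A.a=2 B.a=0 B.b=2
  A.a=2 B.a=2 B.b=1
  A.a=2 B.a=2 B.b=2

spurious: A.a=0 B.a=2 B.b=0

outcome vector order: (A.a,B.a,B.b)
under TSO → 0/0/0, 0/0/1, 0/0/2, 0/2/1, 0/2/2, 2/0/0, 2/0/1, 2/0/2, 2/2/1, 2/2/2
claimed∖TSO = {0/2/0}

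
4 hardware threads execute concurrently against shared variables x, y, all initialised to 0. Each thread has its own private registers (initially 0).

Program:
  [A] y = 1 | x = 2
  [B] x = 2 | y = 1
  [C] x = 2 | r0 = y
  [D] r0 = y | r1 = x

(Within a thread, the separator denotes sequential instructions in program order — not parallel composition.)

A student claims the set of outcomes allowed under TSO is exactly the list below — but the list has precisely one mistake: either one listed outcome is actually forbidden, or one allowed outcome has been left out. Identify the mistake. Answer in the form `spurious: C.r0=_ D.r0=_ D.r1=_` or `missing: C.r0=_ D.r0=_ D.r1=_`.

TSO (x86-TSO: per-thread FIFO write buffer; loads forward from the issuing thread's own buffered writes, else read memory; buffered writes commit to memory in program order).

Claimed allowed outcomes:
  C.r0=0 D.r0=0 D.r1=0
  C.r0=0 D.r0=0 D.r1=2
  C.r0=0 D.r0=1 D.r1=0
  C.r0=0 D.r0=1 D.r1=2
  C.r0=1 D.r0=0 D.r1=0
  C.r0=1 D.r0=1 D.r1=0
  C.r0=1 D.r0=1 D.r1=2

missing: C.r0=1 D.r0=0 D.r1=2

outcome vector order: (C.r0,D.r0,D.r1)
TSO: 8 outcomes — {000 002 010 012 100 102 110 112}
TSO∖claimed = {102}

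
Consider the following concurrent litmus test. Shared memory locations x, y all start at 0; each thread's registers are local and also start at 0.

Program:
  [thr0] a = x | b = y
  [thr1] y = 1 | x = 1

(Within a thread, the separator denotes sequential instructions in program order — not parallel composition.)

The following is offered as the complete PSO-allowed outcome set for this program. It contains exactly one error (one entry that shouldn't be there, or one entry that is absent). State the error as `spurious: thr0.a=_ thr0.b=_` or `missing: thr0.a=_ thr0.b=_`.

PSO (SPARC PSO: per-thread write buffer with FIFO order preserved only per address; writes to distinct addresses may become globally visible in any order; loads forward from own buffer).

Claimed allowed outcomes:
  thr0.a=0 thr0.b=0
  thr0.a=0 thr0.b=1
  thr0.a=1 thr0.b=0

missing: thr0.a=1 thr0.b=1

outcome vector order: (thr0.a,thr0.b)
under PSO → 0/0; 0/1; 1/0; 1/1
PSO∖claimed = {1/1}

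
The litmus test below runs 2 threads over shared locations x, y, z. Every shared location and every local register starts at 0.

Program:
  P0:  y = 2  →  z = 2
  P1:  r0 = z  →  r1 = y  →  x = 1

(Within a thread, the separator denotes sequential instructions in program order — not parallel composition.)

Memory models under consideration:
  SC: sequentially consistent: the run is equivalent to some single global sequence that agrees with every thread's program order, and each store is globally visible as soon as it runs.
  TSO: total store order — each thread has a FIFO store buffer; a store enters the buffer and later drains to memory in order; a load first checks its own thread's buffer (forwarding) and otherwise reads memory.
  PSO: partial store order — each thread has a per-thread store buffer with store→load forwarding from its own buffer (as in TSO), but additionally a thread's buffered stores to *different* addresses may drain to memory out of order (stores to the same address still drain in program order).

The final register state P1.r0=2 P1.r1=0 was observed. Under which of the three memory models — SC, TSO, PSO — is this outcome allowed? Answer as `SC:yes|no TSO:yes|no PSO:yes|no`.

SC:no TSO:no PSO:yes

outcome vector order: (P1.r0,P1.r1)
under SC → (0,0) (0,2) (2,2)
under TSO → (0,0) (0,2) (2,2)
under PSO → (0,0) (0,2) (2,0) (2,2)
target (2,0) ∈ {PSO}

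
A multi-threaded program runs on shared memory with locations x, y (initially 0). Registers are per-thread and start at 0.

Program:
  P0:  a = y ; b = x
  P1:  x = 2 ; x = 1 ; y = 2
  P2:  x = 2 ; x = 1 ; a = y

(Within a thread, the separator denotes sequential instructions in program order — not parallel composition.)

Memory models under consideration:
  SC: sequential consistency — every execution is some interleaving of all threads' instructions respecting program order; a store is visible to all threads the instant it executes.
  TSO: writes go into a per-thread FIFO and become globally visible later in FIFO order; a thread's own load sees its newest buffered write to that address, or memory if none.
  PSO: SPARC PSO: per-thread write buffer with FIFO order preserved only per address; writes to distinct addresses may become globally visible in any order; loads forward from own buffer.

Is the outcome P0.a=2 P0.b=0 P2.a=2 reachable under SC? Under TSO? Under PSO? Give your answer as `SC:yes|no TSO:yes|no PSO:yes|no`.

SC:no TSO:no PSO:yes

outcome vector order: (P0.a,P0.b,P2.a)
SC (9): <0 0 0>; <0 0 2>; <0 1 0>; <0 1 2>; <0 2 0>; <0 2 2>; <2 1 0>; <2 1 2>; <2 2 2>
TSO (10): <0 0 0>; <0 0 2>; <0 1 0>; <0 1 2>; <0 2 0>; <0 2 2>; <2 1 0>; <2 1 2>; <2 2 0>; <2 2 2>
PSO (12): <0 0 0>; <0 0 2>; <0 1 0>; <0 1 2>; <0 2 0>; <0 2 2>; <2 0 0>; <2 0 2>; <2 1 0>; <2 1 2>; <2 2 0>; <2 2 2>
target <2 0 2> ∈ {PSO}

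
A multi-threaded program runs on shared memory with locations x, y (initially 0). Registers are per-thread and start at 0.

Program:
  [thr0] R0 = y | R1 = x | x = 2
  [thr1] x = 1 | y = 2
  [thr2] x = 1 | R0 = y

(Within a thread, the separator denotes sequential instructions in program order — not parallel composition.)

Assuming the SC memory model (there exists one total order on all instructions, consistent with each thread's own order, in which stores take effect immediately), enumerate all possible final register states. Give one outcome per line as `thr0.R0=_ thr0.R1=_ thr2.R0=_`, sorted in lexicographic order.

outcome vector order: (thr0.R0,thr0.R1,thr2.R0)
|SC outcomes| = 6

thr0.R0=0 thr0.R1=0 thr2.R0=0
thr0.R0=0 thr0.R1=0 thr2.R0=2
thr0.R0=0 thr0.R1=1 thr2.R0=0
thr0.R0=0 thr0.R1=1 thr2.R0=2
thr0.R0=2 thr0.R1=1 thr2.R0=0
thr0.R0=2 thr0.R1=1 thr2.R0=2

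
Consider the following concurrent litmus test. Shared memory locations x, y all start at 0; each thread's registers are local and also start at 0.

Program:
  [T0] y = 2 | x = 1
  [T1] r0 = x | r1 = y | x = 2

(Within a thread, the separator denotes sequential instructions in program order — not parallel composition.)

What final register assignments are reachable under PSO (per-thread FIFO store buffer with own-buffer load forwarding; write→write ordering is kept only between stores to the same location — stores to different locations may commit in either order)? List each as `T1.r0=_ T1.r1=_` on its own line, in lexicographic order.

outcome vector order: (T1.r0,T1.r1)
|PSO outcomes| = 4

T1.r0=0 T1.r1=0
T1.r0=0 T1.r1=2
T1.r0=1 T1.r1=0
T1.r0=1 T1.r1=2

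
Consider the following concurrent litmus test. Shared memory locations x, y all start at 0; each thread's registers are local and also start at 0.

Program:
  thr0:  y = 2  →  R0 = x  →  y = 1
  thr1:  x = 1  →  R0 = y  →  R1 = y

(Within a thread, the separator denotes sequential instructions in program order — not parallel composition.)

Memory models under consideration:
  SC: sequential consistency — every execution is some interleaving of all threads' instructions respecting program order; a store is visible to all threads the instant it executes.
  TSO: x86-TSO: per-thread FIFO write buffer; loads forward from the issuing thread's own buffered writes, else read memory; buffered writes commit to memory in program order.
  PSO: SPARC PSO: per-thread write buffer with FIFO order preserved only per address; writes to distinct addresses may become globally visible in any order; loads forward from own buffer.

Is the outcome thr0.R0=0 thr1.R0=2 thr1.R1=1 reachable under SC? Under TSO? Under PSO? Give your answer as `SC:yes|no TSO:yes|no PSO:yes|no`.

SC:yes TSO:yes PSO:yes

outcome vector order: (thr0.R0,thr1.R0,thr1.R1)
SC: 9 outcomes — {0/1/1, 0/2/1, 0/2/2, 1/0/0, 1/0/1, 1/0/2, 1/1/1, 1/2/1, 1/2/2}
TSO: 12 outcomes — {0/0/0, 0/0/1, 0/0/2, 0/1/1, 0/2/1, 0/2/2, 1/0/0, 1/0/1, 1/0/2, 1/1/1, 1/2/1, 1/2/2}
PSO: 12 outcomes — {0/0/0, 0/0/1, 0/0/2, 0/1/1, 0/2/1, 0/2/2, 1/0/0, 1/0/1, 1/0/2, 1/1/1, 1/2/1, 1/2/2}
target 0/2/1 ∈ {SC,TSO,PSO}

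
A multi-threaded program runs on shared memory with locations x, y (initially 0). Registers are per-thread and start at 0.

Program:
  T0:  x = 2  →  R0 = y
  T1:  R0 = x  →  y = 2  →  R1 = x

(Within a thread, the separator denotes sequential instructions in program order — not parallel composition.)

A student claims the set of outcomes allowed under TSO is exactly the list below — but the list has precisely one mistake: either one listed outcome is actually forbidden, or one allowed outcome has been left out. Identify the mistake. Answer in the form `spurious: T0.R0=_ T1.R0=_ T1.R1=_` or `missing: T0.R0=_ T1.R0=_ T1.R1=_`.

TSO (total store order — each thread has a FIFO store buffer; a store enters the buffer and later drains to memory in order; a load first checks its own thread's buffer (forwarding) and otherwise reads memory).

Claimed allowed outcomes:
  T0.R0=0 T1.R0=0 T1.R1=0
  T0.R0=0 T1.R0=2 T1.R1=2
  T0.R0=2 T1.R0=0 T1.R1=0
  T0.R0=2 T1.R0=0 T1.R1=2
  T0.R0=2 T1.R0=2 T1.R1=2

missing: T0.R0=0 T1.R0=0 T1.R1=2

outcome vector order: (T0.R0,T1.R0,T1.R1)
TSO (6): (0,0,0); (0,0,2); (0,2,2); (2,0,0); (2,0,2); (2,2,2)
TSO∖claimed = {(0,0,2)}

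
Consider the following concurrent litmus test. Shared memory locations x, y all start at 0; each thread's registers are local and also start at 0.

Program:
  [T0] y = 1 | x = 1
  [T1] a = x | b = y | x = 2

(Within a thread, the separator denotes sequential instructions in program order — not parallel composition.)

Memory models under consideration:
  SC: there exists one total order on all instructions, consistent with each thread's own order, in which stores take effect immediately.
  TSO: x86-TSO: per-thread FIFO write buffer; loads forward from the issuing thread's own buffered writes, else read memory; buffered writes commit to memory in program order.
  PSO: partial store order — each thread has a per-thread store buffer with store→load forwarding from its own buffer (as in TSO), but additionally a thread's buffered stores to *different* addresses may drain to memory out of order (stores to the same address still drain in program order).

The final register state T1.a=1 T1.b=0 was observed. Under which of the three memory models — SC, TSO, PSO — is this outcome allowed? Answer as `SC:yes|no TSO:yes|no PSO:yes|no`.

outcome vector order: (T1.a,T1.b)
SC (3): 0/0; 0/1; 1/1
TSO (3): 0/0; 0/1; 1/1
PSO (4): 0/0; 0/1; 1/0; 1/1
target 1/0 ∈ {PSO}

SC:no TSO:no PSO:yes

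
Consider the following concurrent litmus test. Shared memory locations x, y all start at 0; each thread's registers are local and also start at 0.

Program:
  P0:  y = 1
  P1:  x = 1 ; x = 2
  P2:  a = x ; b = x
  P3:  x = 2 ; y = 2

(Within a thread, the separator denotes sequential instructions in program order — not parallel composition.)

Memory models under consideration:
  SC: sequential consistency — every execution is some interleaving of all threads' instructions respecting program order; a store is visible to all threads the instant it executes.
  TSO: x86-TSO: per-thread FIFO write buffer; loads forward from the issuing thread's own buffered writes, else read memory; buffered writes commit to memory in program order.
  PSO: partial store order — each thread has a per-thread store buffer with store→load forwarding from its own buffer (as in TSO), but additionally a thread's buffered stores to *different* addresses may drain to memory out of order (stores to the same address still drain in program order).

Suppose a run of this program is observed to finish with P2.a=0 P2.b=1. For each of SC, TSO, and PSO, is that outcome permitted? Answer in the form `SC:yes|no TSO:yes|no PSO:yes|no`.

SC:yes TSO:yes PSO:yes

outcome vector order: (P2.a,P2.b)
SC: 7 outcomes — {(0,0); (0,1); (0,2); (1,1); (1,2); (2,1); (2,2)}
TSO: 7 outcomes — {(0,0); (0,1); (0,2); (1,1); (1,2); (2,1); (2,2)}
PSO: 7 outcomes — {(0,0); (0,1); (0,2); (1,1); (1,2); (2,1); (2,2)}
target (0,1) ∈ {SC,TSO,PSO}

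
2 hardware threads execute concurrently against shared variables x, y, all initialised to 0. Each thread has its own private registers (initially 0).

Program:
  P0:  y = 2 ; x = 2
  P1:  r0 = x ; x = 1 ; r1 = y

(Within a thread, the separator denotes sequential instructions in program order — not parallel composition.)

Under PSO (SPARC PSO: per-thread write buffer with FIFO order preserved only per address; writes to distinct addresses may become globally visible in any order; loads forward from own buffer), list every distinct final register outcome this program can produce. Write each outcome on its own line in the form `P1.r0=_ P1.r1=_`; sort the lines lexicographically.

outcome vector order: (P1.r0,P1.r1)
|PSO outcomes| = 4

P1.r0=0 P1.r1=0
P1.r0=0 P1.r1=2
P1.r0=2 P1.r1=0
P1.r0=2 P1.r1=2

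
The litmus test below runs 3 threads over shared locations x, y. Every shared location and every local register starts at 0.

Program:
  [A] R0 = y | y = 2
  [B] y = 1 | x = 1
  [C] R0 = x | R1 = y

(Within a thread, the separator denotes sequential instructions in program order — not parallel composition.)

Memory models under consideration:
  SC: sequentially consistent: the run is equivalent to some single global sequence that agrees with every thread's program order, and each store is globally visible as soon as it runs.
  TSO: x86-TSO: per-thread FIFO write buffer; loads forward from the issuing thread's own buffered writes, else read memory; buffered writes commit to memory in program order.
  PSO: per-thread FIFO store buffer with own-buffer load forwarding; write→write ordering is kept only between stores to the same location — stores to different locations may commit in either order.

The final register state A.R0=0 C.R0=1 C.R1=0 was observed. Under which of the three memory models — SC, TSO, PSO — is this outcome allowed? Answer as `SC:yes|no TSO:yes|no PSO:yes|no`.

SC:no TSO:no PSO:yes

outcome vector order: (A.R0,C.R0,C.R1)
[SC] allowed = {(0,0,0) (0,0,1) (0,0,2) (0,1,1) (0,1,2) (1,0,0) (1,0,1) (1,0,2) (1,1,1) (1,1,2)}
[TSO] allowed = {(0,0,0) (0,0,1) (0,0,2) (0,1,1) (0,1,2) (1,0,0) (1,0,1) (1,0,2) (1,1,1) (1,1,2)}
[PSO] allowed = {(0,0,0) (0,0,1) (0,0,2) (0,1,0) (0,1,1) (0,1,2) (1,0,0) (1,0,1) (1,0,2) (1,1,0) (1,1,1) (1,1,2)}
target (0,1,0) ∈ {PSO}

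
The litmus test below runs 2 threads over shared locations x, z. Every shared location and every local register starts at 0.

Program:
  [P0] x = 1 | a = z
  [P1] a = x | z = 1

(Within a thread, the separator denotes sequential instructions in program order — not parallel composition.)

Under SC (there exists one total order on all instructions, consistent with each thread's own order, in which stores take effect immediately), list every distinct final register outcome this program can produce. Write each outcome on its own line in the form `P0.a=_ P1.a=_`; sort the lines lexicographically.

outcome vector order: (P0.a,P1.a)
|SC outcomes| = 4

P0.a=0 P1.a=0
P0.a=0 P1.a=1
P0.a=1 P1.a=0
P0.a=1 P1.a=1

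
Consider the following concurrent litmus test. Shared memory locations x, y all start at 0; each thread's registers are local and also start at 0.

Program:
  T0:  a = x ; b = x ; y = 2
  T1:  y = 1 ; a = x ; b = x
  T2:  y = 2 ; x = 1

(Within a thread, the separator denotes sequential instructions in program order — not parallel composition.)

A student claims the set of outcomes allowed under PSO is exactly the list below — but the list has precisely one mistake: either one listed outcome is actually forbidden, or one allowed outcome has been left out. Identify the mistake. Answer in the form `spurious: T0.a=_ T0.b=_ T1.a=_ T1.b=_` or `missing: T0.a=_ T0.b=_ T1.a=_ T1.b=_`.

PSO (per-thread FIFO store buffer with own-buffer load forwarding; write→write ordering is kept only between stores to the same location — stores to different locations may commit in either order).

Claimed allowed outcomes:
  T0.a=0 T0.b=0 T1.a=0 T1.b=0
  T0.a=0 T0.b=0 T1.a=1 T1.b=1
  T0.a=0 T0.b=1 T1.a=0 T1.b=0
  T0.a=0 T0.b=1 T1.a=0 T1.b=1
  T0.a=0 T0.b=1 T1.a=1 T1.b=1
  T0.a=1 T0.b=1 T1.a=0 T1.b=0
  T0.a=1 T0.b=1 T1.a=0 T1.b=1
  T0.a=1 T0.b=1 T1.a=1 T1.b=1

outcome vector order: (T0.a,T0.b,T1.a,T1.b)
[PSO] allowed = {0/0/0/0; 0/0/0/1; 0/0/1/1; 0/1/0/0; 0/1/0/1; 0/1/1/1; 1/1/0/0; 1/1/0/1; 1/1/1/1}
PSO∖claimed = {0/0/0/1}

missing: T0.a=0 T0.b=0 T1.a=0 T1.b=1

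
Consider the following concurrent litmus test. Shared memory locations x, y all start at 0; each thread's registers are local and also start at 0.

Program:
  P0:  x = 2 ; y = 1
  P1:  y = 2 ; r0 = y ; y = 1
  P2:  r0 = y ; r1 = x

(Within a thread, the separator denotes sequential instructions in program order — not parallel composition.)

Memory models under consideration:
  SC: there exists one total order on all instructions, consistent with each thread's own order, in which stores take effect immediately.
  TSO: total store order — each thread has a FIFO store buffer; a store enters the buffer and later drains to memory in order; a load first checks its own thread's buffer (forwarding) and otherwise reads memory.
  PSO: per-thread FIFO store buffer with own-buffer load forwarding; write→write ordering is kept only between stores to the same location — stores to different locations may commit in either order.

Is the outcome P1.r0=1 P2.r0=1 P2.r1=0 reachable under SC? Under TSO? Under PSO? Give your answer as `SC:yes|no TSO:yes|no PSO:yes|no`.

SC:no TSO:no PSO:yes

outcome vector order: (P1.r0,P2.r0,P2.r1)
[SC] allowed = {(1,0,0) (1,0,2) (1,1,2) (1,2,0) (1,2,2) (2,0,0) (2,0,2) (2,1,0) (2,1,2) (2,2,0) (2,2,2)}
[TSO] allowed = {(1,0,0) (1,0,2) (1,1,2) (1,2,0) (1,2,2) (2,0,0) (2,0,2) (2,1,0) (2,1,2) (2,2,0) (2,2,2)}
[PSO] allowed = {(1,0,0) (1,0,2) (1,1,0) (1,1,2) (1,2,0) (1,2,2) (2,0,0) (2,0,2) (2,1,0) (2,1,2) (2,2,0) (2,2,2)}
target (1,1,0) ∈ {PSO}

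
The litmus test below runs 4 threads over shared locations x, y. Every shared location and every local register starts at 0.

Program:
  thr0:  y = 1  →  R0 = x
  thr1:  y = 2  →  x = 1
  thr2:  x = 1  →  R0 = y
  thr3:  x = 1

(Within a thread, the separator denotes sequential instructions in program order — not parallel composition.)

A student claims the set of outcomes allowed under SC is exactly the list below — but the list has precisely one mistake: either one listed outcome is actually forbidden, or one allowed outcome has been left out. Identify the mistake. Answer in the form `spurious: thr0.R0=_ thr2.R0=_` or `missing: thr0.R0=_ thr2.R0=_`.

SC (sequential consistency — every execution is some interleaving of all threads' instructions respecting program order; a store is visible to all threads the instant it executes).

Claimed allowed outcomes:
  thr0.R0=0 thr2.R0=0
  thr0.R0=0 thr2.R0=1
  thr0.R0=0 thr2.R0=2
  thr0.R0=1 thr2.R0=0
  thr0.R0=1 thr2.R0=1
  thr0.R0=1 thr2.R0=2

outcome vector order: (thr0.R0,thr2.R0)
under SC → (0,1); (0,2); (1,0); (1,1); (1,2)
claimed∖SC = {(0,0)}

spurious: thr0.R0=0 thr2.R0=0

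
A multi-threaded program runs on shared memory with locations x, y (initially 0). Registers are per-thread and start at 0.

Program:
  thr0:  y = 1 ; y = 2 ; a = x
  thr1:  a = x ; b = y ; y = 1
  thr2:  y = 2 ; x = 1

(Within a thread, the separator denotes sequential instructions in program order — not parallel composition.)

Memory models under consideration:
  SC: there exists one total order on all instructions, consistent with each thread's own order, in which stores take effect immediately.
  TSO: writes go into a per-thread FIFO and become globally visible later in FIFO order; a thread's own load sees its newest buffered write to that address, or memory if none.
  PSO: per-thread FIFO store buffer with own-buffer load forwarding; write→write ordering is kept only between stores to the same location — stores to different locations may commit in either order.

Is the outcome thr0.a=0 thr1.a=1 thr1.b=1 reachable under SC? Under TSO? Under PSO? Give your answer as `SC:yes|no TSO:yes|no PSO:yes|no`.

SC:no TSO:yes PSO:yes

outcome vector order: (thr0.a,thr1.a,thr1.b)
[SC] allowed = {<0 0 0> <0 0 1> <0 0 2> <0 1 2> <1 0 0> <1 0 1> <1 0 2> <1 1 1> <1 1 2>}
[TSO] allowed = {<0 0 0> <0 0 1> <0 0 2> <0 1 1> <0 1 2> <1 0 0> <1 0 1> <1 0 2> <1 1 1> <1 1 2>}
[PSO] allowed = {<0 0 0> <0 0 1> <0 0 2> <0 1 0> <0 1 1> <0 1 2> <1 0 0> <1 0 1> <1 0 2> <1 1 0> <1 1 1> <1 1 2>}
target <0 1 1> ∈ {TSO,PSO}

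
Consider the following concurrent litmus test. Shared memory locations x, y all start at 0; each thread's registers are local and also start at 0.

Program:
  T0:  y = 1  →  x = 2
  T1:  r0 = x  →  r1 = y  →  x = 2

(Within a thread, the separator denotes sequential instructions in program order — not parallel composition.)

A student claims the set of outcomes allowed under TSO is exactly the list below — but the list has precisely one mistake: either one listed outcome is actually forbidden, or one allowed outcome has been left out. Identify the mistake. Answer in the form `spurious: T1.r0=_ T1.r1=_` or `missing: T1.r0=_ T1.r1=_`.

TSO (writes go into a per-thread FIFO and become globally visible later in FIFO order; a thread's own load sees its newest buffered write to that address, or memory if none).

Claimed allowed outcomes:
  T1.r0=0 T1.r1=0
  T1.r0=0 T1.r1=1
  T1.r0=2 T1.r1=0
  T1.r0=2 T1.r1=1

outcome vector order: (T1.r0,T1.r1)
[TSO] allowed = {<0 0>, <0 1>, <2 1>}
claimed∖TSO = {<2 0>}

spurious: T1.r0=2 T1.r1=0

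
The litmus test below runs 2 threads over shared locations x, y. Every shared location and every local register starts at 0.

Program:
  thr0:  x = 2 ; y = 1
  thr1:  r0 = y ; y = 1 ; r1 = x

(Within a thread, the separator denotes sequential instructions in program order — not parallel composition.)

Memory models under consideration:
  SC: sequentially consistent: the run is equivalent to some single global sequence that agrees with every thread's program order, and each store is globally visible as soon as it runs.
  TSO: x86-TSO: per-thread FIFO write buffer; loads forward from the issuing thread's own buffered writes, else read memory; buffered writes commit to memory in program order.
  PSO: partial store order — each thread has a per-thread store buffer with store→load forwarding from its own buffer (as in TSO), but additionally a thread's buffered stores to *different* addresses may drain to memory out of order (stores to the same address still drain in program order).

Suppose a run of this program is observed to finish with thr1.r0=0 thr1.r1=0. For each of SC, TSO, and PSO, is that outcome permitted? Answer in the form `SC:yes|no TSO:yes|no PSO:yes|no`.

SC:yes TSO:yes PSO:yes

outcome vector order: (thr1.r0,thr1.r1)
SC (3): (0,0) (0,2) (1,2)
TSO (3): (0,0) (0,2) (1,2)
PSO (4): (0,0) (0,2) (1,0) (1,2)
target (0,0) ∈ {SC,TSO,PSO}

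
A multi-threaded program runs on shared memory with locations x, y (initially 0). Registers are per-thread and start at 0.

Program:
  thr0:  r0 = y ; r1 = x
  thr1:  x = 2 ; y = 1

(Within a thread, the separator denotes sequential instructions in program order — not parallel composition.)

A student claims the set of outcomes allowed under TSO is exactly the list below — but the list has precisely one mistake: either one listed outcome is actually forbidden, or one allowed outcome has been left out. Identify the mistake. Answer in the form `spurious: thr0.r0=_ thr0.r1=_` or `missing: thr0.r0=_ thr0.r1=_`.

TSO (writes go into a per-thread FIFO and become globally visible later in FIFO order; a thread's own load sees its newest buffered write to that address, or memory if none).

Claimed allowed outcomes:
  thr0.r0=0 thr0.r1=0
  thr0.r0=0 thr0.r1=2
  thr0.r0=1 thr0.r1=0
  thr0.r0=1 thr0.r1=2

outcome vector order: (thr0.r0,thr0.r1)
under TSO → 0/0, 0/2, 1/2
claimed∖TSO = {1/0}

spurious: thr0.r0=1 thr0.r1=0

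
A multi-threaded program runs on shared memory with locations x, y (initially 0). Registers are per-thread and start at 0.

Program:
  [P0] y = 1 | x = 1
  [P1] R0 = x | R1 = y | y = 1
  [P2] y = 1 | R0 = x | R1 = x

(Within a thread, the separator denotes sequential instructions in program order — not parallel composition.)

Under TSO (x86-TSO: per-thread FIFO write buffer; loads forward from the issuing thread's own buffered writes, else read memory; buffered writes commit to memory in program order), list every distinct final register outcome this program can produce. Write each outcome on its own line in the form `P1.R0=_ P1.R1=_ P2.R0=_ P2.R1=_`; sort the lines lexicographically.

P1.R0=0 P1.R1=0 P2.R0=0 P2.R1=0
P1.R0=0 P1.R1=0 P2.R0=0 P2.R1=1
P1.R0=0 P1.R1=0 P2.R0=1 P2.R1=1
P1.R0=0 P1.R1=1 P2.R0=0 P2.R1=0
P1.R0=0 P1.R1=1 P2.R0=0 P2.R1=1
P1.R0=0 P1.R1=1 P2.R0=1 P2.R1=1
P1.R0=1 P1.R1=1 P2.R0=0 P2.R1=0
P1.R0=1 P1.R1=1 P2.R0=0 P2.R1=1
P1.R0=1 P1.R1=1 P2.R0=1 P2.R1=1

outcome vector order: (P1.R0,P1.R1,P2.R0,P2.R1)
|TSO outcomes| = 9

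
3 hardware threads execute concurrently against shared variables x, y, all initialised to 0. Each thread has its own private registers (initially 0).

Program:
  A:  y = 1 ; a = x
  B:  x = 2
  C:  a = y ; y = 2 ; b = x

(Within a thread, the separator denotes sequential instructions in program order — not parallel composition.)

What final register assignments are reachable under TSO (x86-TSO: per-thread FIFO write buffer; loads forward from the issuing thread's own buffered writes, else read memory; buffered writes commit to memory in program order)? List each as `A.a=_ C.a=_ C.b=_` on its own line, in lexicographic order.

outcome vector order: (A.a,C.a,C.b)
|TSO outcomes| = 8

A.a=0 C.a=0 C.b=0
A.a=0 C.a=0 C.b=2
A.a=0 C.a=1 C.b=0
A.a=0 C.a=1 C.b=2
A.a=2 C.a=0 C.b=0
A.a=2 C.a=0 C.b=2
A.a=2 C.a=1 C.b=0
A.a=2 C.a=1 C.b=2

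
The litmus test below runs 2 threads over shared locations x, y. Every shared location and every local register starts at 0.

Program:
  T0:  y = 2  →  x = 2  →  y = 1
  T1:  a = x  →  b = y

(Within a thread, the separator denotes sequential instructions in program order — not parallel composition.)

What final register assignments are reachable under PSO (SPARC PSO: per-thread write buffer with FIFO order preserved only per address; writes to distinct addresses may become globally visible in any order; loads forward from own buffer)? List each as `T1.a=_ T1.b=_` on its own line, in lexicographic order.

outcome vector order: (T1.a,T1.b)
|PSO outcomes| = 6

T1.a=0 T1.b=0
T1.a=0 T1.b=1
T1.a=0 T1.b=2
T1.a=2 T1.b=0
T1.a=2 T1.b=1
T1.a=2 T1.b=2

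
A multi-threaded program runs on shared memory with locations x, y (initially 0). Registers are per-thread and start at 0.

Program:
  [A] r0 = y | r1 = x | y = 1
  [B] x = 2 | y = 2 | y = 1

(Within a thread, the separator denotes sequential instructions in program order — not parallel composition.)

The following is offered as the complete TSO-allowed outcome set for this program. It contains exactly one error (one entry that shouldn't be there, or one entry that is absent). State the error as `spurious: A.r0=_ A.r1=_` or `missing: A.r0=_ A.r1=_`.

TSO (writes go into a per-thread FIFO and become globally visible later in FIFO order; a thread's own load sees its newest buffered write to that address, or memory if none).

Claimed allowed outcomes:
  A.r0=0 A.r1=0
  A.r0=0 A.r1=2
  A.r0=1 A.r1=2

outcome vector order: (A.r0,A.r1)
TSO: 4 outcomes — {(0,0), (0,2), (1,2), (2,2)}
TSO∖claimed = {(2,2)}

missing: A.r0=2 A.r1=2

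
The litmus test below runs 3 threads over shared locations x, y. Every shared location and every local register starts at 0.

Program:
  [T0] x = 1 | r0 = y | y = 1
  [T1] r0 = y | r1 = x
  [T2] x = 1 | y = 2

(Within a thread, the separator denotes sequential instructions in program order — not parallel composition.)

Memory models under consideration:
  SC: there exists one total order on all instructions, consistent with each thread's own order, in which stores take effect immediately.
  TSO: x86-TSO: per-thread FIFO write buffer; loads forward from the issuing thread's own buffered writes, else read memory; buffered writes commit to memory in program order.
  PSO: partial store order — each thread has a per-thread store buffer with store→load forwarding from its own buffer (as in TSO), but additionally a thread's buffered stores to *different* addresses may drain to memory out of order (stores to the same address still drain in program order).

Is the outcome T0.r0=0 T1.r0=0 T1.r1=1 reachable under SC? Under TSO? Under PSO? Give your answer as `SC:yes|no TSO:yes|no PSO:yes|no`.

outcome vector order: (T0.r0,T1.r0,T1.r1)
under SC → <0 0 0> <0 0 1> <0 1 1> <0 2 1> <2 0 0> <2 0 1> <2 1 1> <2 2 1>
under TSO → <0 0 0> <0 0 1> <0 1 1> <0 2 1> <2 0 0> <2 0 1> <2 1 1> <2 2 1>
under PSO → <0 0 0> <0 0 1> <0 1 0> <0 1 1> <0 2 0> <0 2 1> <2 0 0> <2 0 1> <2 1 0> <2 1 1> <2 2 0> <2 2 1>
target <0 0 1> ∈ {SC,TSO,PSO}

SC:yes TSO:yes PSO:yes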